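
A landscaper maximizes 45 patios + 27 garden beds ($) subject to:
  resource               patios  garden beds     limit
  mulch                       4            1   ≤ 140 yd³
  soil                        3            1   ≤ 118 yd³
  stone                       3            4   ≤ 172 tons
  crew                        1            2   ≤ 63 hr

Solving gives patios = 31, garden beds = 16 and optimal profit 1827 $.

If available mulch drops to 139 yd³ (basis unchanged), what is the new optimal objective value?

1818

Binding: mulch and crew. Non-binding: soil (9 unused), stone (15 unused).
Since soil, stone are not tight, their duals are 0.
Dual feasibility on the basic columns requires 4·y_mulch + 1·y_crew = 45, 1·y_mulch + 2·y_crew = 27.
This yields shadow prices y_mulch = 9, y_crew = 9.
Δz = y_mulch·Δb = 9 × (-1) = -9, so new z* = 1827 − 9 = 1818.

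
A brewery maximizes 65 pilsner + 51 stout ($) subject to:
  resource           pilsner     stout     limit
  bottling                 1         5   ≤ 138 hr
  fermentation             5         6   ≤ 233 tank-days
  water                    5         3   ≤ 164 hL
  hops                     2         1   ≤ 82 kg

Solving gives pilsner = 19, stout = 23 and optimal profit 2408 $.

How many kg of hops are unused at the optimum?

hops used = 2·19 + 1·23 = 61; slack = 82 − 61 = 21.

21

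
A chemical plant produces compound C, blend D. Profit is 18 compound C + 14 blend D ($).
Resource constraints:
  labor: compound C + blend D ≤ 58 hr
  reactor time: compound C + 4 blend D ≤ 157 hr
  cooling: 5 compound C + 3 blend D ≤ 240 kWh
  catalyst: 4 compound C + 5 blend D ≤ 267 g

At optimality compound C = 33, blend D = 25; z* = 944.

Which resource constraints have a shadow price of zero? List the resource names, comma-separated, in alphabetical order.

catalyst, reactor time

labor: 58/58 (binding)
reactor time: 133/157 (slack 24)
cooling: 240/240 (binding)
catalyst: 257/267 (slack 10)
By complementary slackness, a constraint with positive slack has shadow price 0 → catalyst, reactor time.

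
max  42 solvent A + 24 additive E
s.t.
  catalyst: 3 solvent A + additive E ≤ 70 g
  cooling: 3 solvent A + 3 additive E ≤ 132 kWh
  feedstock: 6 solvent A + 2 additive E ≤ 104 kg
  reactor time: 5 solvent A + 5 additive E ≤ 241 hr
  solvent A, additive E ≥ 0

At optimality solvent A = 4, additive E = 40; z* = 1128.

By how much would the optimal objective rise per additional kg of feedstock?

Binding: cooling and feedstock. Non-binding: catalyst (18 unused), reactor time (21 unused).
By complementary slackness, y = 0 for the non-binding constraints.
From A_Bᵀ y = c: 3·y_cooling + 6·y_feedstock = 42; 3·y_cooling + 2·y_feedstock = 24.
This yields shadow prices y_cooling = 5, y_feedstock = 4.5.
Shadow price of feedstock = 4.5.

4.5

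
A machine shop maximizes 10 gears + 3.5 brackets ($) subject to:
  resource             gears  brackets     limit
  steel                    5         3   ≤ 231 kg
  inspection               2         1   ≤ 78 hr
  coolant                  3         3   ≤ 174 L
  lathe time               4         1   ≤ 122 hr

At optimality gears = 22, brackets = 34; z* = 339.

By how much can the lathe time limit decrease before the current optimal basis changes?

Binding constraints: inspection, lathe time. The basis is B = [[2,1],[4,1]] with det -2.
Per unit decrease in lathe time, x* moves by d = (-0.5, 1).
The basis stays optimal until coolant becomes binding; allowable decrease = 4 hr.

4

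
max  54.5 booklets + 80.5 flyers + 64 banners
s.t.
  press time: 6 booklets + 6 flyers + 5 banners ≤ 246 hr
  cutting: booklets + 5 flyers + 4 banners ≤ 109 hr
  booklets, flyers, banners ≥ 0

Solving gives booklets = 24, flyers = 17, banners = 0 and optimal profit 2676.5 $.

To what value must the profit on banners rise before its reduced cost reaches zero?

66

At the optimum: press time uses 246 of 246 (binding); cutting uses 109 of 109 (binding).
From A_Bᵀ y = c: 6·y_press time + 1·y_cutting = 54.5; 6·y_press time + 5·y_cutting = 80.5.
→ y_press time = 8 and y_cutting = 6.5.
banners enters the basis when its profit ≥ yᵀa₃ = 8·5 + 6.5·4 = 66.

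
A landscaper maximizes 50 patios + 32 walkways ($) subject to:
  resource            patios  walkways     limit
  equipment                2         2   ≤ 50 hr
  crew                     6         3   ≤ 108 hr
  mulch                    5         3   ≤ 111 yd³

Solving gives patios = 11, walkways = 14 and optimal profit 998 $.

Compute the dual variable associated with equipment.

7

Check each constraint at x*: equipment 50/50 (tight); crew 108/108 (tight); mulch 97/111 (slack 14).
Since mulch is not tight, its dual is 0.
The binding rows give the dual system: 2·y_equipment + 6·y_crew = 50 and 2·y_equipment + 3·y_crew = 32.
Solving: y_equipment = 7, y_crew = 6.
Shadow price of equipment = 7.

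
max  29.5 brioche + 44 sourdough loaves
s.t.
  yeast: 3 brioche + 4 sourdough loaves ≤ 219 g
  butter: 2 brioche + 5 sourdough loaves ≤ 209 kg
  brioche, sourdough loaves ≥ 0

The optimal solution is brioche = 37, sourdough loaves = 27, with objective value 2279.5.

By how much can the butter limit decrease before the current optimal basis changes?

Binding constraints: yeast, butter. The basis is B = [[3,4],[2,5]] with det 7.
Per unit decrease in butter, x* moves by d = (0.5714, -0.4286).
The basis stays optimal until sourdough loaves reaches 0; allowable decrease = 63 kg.

63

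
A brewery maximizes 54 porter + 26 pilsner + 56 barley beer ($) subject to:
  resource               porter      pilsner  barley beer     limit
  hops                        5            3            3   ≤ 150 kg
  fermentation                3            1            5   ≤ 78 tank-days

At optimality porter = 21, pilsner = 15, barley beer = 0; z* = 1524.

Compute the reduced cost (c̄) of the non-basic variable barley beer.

Both hops and fermentation are binding at x*.
From A_Bᵀ y = c: 5·y_hops + 3·y_fermentation = 54; 3·y_hops + 1·y_fermentation = 26.
Solving: y_hops = 6, y_fermentation = 8.
Reduced cost of barley beer: c₃ − yᵀa₃ = 56 − (6·3 + 8·5) = 56 − 58 = -2.

-2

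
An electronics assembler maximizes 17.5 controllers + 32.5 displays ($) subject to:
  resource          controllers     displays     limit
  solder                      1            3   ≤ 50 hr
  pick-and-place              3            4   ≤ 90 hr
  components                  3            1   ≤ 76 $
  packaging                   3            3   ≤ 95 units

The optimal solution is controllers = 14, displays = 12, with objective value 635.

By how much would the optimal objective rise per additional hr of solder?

5.5

At the optimum: solder uses 50 of 50 (binding); pick-and-place uses 90 of 90 (binding); components uses 54 of 76 (slack = 22); packaging uses 78 of 95 (slack = 17).
Slack constraints have shadow price 0 (complementary slackness).
The binding rows give the dual system: 1·y_solder + 3·y_pick-and-place = 17.5 and 3·y_solder + 4·y_pick-and-place = 32.5.
→ y_solder = 5.5 and y_pick-and-place = 4.
Shadow price of solder = 5.5.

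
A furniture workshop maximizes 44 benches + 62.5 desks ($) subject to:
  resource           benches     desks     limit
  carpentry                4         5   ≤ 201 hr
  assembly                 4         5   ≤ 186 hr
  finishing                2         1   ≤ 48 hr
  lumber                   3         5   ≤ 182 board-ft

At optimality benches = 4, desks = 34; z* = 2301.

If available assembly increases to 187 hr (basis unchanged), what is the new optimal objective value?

2307.5

Check each constraint at x*: carpentry 186/201 (slack 15); assembly 186/186 (tight); finishing 42/48 (slack 6); lumber 182/182 (tight).
By complementary slackness, y = 0 for the non-binding constraints.
From A_Bᵀ y = c: 4·y_assembly + 3·y_lumber = 44; 5·y_assembly + 5·y_lumber = 62.5.
→ y_assembly = 6.5 and y_lumber = 6.
Δz = y_assembly·Δb = 6.5 × (1) = 6.5, so new z* = 2301 + 6.5 = 2307.5.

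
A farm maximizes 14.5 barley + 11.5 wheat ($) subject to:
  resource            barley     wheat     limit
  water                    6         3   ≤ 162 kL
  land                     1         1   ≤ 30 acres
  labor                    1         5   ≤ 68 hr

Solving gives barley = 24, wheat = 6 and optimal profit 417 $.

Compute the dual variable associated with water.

Check each constraint at x*: water 162/162 (tight); land 30/30 (tight); labor 54/68 (slack 14).
Slack constraints have shadow price 0 (complementary slackness).
From A_Bᵀ y = c: 6·y_water + 1·y_land = 14.5; 3·y_water + 1·y_land = 11.5.
This yields shadow prices y_water = 1, y_land = 8.5.
Shadow price of water = 1.

1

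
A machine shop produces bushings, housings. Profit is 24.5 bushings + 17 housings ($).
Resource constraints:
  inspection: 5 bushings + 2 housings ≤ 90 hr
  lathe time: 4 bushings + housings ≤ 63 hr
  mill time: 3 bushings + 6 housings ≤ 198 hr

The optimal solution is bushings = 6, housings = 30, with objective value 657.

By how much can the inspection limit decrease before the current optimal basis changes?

Binding constraints: inspection, mill time. The basis is B = [[5,2],[3,6]] with det 24.
Per unit decrease in inspection, x* moves by d = (-0.25, 0.125).
The basis stays optimal until bushings reaches 0; allowable decrease = 24 hr.

24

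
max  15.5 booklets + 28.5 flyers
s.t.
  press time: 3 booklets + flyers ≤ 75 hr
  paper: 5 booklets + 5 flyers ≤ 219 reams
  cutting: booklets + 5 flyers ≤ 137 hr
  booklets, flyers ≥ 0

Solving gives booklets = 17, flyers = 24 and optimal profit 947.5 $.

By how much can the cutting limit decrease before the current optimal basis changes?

Binding constraints: press time, cutting. The basis is B = [[3,1],[1,5]] with det 14.
Per unit decrease in cutting, x* moves by d = (0.0714, -0.2143).
The basis stays optimal until flyers reaches 0; allowable decrease = 112 hr.

112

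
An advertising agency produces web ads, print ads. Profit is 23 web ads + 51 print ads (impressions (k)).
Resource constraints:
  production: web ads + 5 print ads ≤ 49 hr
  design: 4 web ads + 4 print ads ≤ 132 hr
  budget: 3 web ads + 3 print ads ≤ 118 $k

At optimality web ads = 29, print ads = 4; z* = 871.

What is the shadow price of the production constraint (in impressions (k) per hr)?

7

At the optimum: production uses 49 of 49 (binding); design uses 132 of 132 (binding); budget uses 99 of 118 (slack = 19).
By complementary slackness, y = 0 for the non-binding constraint.
Dual feasibility on the basic columns requires 1·y_production + 4·y_design = 23, 5·y_production + 4·y_design = 51.
This yields shadow prices y_production = 7, y_design = 4.
Shadow price of production = 7.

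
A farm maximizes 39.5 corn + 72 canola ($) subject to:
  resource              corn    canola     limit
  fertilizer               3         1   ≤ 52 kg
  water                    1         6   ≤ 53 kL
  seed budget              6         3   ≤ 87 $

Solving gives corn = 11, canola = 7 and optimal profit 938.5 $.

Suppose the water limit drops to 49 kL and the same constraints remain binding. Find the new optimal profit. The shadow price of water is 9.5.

900.5

Δb = -4, so new z* = 938.5 + (9.5)·(-4) = 938.5 − 38 = 900.5.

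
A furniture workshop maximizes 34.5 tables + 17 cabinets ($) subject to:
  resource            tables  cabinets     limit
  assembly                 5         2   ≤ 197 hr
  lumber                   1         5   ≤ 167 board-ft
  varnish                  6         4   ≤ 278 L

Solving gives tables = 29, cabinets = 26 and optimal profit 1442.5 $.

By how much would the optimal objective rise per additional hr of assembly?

4.5

Binding: assembly and varnish. Non-binding: lumber (8 unused).
By complementary slackness, y = 0 for the non-binding constraint.
The binding rows give the dual system: 5·y_assembly + 6·y_varnish = 34.5 and 2·y_assembly + 4·y_varnish = 17.
This yields shadow prices y_assembly = 4.5, y_varnish = 2.
Shadow price of assembly = 4.5.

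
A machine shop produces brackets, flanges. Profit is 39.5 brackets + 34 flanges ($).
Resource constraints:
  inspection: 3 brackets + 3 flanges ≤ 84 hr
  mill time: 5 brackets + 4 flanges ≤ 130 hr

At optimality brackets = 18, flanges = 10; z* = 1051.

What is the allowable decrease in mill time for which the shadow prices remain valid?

Binding constraints: inspection, mill time. The basis is B = [[3,3],[5,4]] with det -3.
Per unit decrease in mill time, x* moves by d = (-1, 1).
The basis stays optimal until brackets reaches 0; allowable decrease = 18 hr.

18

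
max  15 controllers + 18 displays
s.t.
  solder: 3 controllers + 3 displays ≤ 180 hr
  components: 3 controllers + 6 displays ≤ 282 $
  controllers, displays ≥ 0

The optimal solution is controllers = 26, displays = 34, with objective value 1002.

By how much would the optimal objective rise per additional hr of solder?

4

Check each constraint at x*: solder 180/180 (tight); components 282/282 (tight).
Dual feasibility on the basic columns requires 3·y_solder + 3·y_components = 15, 3·y_solder + 6·y_components = 18.
Solving: y_solder = 4, y_components = 1.
Shadow price of solder = 4.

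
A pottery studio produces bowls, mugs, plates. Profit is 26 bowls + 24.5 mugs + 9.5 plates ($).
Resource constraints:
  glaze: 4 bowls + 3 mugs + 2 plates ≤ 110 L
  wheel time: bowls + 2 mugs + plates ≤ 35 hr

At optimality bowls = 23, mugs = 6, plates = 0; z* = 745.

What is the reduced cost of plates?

At the optimum: glaze uses 110 of 110 (binding); wheel time uses 35 of 35 (binding).
The binding rows give the dual system: 4·y_glaze + 1·y_wheel time = 26 and 3·y_glaze + 2·y_wheel time = 24.5.
Solving: y_glaze = 5.5, y_wheel time = 4.
Reduced cost of plates: c₃ − yᵀa₃ = 9.5 − (5.5·2 + 4·1) = 9.5 − 15 = -5.5.

-5.5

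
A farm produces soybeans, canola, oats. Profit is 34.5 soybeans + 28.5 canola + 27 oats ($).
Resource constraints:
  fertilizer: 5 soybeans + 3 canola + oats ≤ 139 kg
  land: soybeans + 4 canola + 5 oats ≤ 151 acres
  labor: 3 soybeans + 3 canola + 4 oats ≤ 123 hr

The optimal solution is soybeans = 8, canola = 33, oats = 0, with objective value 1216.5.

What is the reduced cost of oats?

-2

Binding: fertilizer and labor. Non-binding: land (11 unused).
Since land is not tight, its dual is 0.
Dual feasibility on the basic columns requires 5·y_fertilizer + 3·y_labor = 34.5, 3·y_fertilizer + 3·y_labor = 28.5.
This yields shadow prices y_fertilizer = 3, y_labor = 6.5.
Reduced cost of oats: c₃ − yᵀa₃ = 27 − (3·1 + 6.5·4) = 27 − 29 = -2.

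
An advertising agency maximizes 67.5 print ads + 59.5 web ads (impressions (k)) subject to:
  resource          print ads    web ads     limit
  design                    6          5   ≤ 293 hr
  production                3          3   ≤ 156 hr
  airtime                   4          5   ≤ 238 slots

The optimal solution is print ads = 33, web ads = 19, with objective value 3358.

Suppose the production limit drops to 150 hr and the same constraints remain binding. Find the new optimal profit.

At the optimum: design uses 293 of 293 (binding); production uses 156 of 156 (binding); airtime uses 227 of 238 (slack = 11).
By complementary slackness, y = 0 for the non-binding constraint.
Dual feasibility on the basic columns requires 6·y_design + 3·y_production = 67.5, 5·y_design + 3·y_production = 59.5.
This yields shadow prices y_design = 8, y_production = 6.5.
Δz = y_production·Δb = 6.5 × (-6) = -39, so new z* = 3358 − 39 = 3319.

3319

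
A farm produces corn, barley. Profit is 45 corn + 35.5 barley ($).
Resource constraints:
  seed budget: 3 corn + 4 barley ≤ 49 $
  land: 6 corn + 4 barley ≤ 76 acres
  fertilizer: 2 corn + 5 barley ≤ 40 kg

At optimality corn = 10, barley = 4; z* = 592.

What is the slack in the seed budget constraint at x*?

seed budget used = 3·10 + 4·4 = 46; slack = 49 − 46 = 3.

3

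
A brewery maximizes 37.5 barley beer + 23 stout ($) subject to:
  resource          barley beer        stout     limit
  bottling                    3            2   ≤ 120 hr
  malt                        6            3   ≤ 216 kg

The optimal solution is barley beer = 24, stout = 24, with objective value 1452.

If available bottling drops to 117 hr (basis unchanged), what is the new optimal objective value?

1426.5

Both bottling and malt are binding at x*.
Dual feasibility on the basic columns requires 3·y_bottling + 6·y_malt = 37.5, 2·y_bottling + 3·y_malt = 23.
→ y_bottling = 8.5 and y_malt = 2.
Δz = y_bottling·Δb = 8.5 × (-3) = -25.5, so new z* = 1452 − 25.5 = 1426.5.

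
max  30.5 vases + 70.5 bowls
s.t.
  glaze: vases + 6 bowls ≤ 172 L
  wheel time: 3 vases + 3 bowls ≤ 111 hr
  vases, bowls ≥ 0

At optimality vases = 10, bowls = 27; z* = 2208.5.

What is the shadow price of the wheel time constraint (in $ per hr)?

7.5

Check each constraint at x*: glaze 172/172 (tight); wheel time 111/111 (tight).
Dual feasibility on the basic columns requires 1·y_glaze + 3·y_wheel time = 30.5, 6·y_glaze + 3·y_wheel time = 70.5.
This yields shadow prices y_glaze = 8, y_wheel time = 7.5.
Shadow price of wheel time = 7.5.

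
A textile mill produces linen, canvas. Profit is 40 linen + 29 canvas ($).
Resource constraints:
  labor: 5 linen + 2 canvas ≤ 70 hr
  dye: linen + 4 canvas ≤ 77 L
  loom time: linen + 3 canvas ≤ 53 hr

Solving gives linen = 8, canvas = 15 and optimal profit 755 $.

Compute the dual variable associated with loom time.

5

Check each constraint at x*: labor 70/70 (tight); dye 68/77 (slack 9); loom time 53/53 (tight).
Since dye is not tight, its dual is 0.
From A_Bᵀ y = c: 5·y_labor + 1·y_loom time = 40; 2·y_labor + 3·y_loom time = 29.
→ y_labor = 7 and y_loom time = 5.
Shadow price of loom time = 5.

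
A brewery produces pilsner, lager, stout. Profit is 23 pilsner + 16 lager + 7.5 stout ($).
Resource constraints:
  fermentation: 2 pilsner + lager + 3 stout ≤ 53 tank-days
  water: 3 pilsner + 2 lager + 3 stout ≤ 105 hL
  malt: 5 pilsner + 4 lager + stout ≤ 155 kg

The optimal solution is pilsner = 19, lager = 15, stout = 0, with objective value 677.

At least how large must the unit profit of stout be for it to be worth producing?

15

Check each constraint at x*: fermentation 53/53 (tight); water 87/105 (slack 18); malt 155/155 (tight).
Slack constraints have shadow price 0 (complementary slackness).
Dual feasibility on the basic columns requires 2·y_fermentation + 5·y_malt = 23, 1·y_fermentation + 4·y_malt = 16.
This yields shadow prices y_fermentation = 4, y_malt = 3.
stout enters the basis when its profit ≥ yᵀa₃ = 4·3 + 3·1 = 15.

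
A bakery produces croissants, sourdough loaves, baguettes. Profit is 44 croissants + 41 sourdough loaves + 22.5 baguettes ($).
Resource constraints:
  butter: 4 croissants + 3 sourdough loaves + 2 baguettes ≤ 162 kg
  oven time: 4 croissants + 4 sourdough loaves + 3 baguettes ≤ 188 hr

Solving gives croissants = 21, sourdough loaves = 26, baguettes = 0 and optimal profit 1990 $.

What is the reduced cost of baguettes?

Both butter and oven time are binding at x*.
The binding rows give the dual system: 4·y_butter + 4·y_oven time = 44 and 3·y_butter + 4·y_oven time = 41.
This yields shadow prices y_butter = 3, y_oven time = 8.
Reduced cost of baguettes: c₃ − yᵀa₃ = 22.5 − (3·2 + 8·3) = 22.5 − 30 = -7.5.

-7.5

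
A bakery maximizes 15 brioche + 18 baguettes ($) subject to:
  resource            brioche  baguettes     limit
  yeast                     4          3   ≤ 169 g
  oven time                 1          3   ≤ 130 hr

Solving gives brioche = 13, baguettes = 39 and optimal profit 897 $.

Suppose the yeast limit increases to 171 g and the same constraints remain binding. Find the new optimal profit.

Check each constraint at x*: yeast 169/169 (tight); oven time 130/130 (tight).
Dual feasibility on the basic columns requires 4·y_yeast + 1·y_oven time = 15, 3·y_yeast + 3·y_oven time = 18.
This yields shadow prices y_yeast = 3, y_oven time = 3.
Δz = y_yeast·Δb = 3 × (2) = 6, so new z* = 897 + 6 = 903.

903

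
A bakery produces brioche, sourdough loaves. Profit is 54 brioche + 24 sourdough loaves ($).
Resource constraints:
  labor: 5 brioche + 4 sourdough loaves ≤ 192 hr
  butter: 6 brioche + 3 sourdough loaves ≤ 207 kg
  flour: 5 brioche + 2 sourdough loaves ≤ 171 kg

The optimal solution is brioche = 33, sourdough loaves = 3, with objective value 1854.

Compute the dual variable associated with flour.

6

Binding: butter and flour. Non-binding: labor (15 unused).
By complementary slackness, y = 0 for the non-binding constraint.
The binding rows give the dual system: 6·y_butter + 5·y_flour = 54 and 3·y_butter + 2·y_flour = 24.
→ y_butter = 4 and y_flour = 6.
Shadow price of flour = 6.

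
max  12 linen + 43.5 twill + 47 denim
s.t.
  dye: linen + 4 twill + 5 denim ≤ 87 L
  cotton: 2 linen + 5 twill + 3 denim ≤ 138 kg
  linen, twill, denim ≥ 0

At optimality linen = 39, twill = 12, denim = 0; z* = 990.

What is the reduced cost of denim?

-2.5

Check each constraint at x*: dye 87/87 (tight); cotton 138/138 (tight).
From A_Bᵀ y = c: 1·y_dye + 2·y_cotton = 12; 4·y_dye + 5·y_cotton = 43.5.
→ y_dye = 9 and y_cotton = 1.5.
Reduced cost of denim: c₃ − yᵀa₃ = 47 − (9·5 + 1.5·3) = 47 − 49.5 = -2.5.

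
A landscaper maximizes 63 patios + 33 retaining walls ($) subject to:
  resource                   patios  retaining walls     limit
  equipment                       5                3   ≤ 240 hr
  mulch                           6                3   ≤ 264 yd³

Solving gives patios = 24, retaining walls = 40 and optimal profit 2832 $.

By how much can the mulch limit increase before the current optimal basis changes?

24

Binding constraints: equipment, mulch. The basis is B = [[5,3],[6,3]] with det -3.
Per unit increase in mulch, x* moves by d = (1, -1.6667).
The basis stays optimal until retaining walls reaches 0; allowable increase = 24 yd³.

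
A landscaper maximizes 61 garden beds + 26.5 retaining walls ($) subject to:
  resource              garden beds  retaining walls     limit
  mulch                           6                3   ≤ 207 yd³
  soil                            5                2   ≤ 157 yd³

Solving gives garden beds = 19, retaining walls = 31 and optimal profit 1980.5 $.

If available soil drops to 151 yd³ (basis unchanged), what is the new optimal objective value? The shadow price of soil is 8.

Δb = -6, so new z* = 1980.5 + (8)·(-6) = 1980.5 − 48 = 1932.5.

1932.5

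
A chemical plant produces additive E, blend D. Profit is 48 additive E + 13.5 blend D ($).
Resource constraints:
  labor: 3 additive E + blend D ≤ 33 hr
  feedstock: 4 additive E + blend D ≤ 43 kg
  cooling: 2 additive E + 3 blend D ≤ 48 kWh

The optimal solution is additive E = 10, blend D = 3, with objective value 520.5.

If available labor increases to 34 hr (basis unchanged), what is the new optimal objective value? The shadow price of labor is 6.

Δb = 1, so new z* = 520.5 + (6)·(1) = 520.5 + 6 = 526.5.

526.5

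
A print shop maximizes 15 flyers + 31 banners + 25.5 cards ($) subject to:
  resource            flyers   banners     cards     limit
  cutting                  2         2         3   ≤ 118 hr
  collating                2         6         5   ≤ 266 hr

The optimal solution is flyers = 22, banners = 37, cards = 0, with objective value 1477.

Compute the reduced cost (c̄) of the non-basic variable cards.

Check each constraint at x*: cutting 118/118 (tight); collating 266/266 (tight).
Dual feasibility on the basic columns requires 2·y_cutting + 2·y_collating = 15, 2·y_cutting + 6·y_collating = 31.
→ y_cutting = 3.5 and y_collating = 4.
Reduced cost of cards: c₃ − yᵀa₃ = 25.5 − (3.5·3 + 4·5) = 25.5 − 30.5 = -5.

-5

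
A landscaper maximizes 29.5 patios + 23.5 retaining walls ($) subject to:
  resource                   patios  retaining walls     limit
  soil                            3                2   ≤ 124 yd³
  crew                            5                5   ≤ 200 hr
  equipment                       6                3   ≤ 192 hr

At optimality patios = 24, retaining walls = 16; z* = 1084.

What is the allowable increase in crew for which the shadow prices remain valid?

Binding constraints: crew, equipment. The basis is B = [[5,5],[6,3]] with det -15.
Per unit increase in crew, x* moves by d = (-0.2, 0.4).
The basis stays optimal until soil becomes binding; allowable increase = 100 hr.

100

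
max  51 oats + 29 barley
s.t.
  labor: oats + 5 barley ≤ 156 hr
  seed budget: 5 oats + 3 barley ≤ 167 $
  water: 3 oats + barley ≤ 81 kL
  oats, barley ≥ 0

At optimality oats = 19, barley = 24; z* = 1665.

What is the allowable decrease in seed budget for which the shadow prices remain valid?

Binding constraints: seed budget, water. The basis is B = [[5,3],[3,1]] with det -4.
Per unit decrease in seed budget, x* moves by d = (0.25, -0.75).
The basis stays optimal until barley reaches 0; allowable decrease = 32 $.

32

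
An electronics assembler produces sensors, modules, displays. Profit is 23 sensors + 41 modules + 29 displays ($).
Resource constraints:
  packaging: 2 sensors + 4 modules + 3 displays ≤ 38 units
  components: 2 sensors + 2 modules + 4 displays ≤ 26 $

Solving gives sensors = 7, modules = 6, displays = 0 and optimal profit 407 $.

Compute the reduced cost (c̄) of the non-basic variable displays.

-8

At the optimum: packaging uses 38 of 38 (binding); components uses 26 of 26 (binding).
Dual feasibility on the basic columns requires 2·y_packaging + 2·y_components = 23, 4·y_packaging + 2·y_components = 41.
Solving: y_packaging = 9, y_components = 2.5.
Reduced cost of displays: c₃ − yᵀa₃ = 29 − (9·3 + 2.5·4) = 29 − 37 = -8.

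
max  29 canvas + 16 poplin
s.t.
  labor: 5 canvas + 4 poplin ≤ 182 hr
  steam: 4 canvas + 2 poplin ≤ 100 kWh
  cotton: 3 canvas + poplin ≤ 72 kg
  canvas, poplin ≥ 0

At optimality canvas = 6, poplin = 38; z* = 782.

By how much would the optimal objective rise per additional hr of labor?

1

Check each constraint at x*: labor 182/182 (tight); steam 100/100 (tight); cotton 56/72 (slack 16).
Slack constraints have shadow price 0 (complementary slackness).
The binding rows give the dual system: 5·y_labor + 4·y_steam = 29 and 4·y_labor + 2·y_steam = 16.
→ y_labor = 1 and y_steam = 6.
Shadow price of labor = 1.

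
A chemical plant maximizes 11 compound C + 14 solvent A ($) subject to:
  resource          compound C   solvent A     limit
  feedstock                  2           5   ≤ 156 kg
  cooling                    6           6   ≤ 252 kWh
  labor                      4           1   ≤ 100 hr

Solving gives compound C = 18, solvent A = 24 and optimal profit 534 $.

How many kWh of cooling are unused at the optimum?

0

cooling used = 6·18 + 6·24 = 252; slack = 252 − 252 = 0.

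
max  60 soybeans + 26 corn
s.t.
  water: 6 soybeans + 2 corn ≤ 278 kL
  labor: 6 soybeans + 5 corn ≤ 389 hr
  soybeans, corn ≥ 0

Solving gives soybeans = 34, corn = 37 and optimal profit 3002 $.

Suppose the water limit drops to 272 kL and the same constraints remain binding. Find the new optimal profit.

At the optimum: water uses 278 of 278 (binding); labor uses 389 of 389 (binding).
From A_Bᵀ y = c: 6·y_water + 6·y_labor = 60; 2·y_water + 5·y_labor = 26.
Solving: y_water = 8, y_labor = 2.
Δz = y_water·Δb = 8 × (-6) = -48, so new z* = 3002 − 48 = 2954.

2954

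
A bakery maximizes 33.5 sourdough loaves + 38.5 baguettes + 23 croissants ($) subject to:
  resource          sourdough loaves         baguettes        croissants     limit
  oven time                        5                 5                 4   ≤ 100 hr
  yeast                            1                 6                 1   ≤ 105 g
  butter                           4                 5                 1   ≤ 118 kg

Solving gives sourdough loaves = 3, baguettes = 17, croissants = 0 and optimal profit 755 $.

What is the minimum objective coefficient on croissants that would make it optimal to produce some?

27

Check each constraint at x*: oven time 100/100 (tight); yeast 105/105 (tight); butter 97/118 (slack 21).
Since butter is not tight, its dual is 0.
From A_Bᵀ y = c: 5·y_oven time + 1·y_yeast = 33.5; 5·y_oven time + 6·y_yeast = 38.5.
Solving: y_oven time = 6.5, y_yeast = 1.
croissants enters the basis when its profit ≥ yᵀa₃ = 6.5·4 + 1·1 = 27.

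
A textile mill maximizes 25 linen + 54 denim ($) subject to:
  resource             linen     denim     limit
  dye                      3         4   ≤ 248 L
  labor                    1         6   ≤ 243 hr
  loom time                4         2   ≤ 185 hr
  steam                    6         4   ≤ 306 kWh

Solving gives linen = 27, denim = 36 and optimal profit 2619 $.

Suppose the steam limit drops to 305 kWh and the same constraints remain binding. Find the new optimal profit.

Check each constraint at x*: dye 225/248 (slack 23); labor 243/243 (tight); loom time 180/185 (slack 5); steam 306/306 (tight).
Slack constraints have shadow price 0 (complementary slackness).
Dual feasibility on the basic columns requires 1·y_labor + 6·y_steam = 25, 6·y_labor + 4·y_steam = 54.
This yields shadow prices y_labor = 7, y_steam = 3.
Δz = y_steam·Δb = 3 × (-1) = -3, so new z* = 2619 − 3 = 2616.

2616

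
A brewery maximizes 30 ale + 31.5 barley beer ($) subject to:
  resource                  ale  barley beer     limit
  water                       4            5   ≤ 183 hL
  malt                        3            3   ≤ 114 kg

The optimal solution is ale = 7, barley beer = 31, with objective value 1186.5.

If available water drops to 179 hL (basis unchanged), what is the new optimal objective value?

Both water and malt are binding at x*.
From A_Bᵀ y = c: 4·y_water + 3·y_malt = 30; 5·y_water + 3·y_malt = 31.5.
→ y_water = 1.5 and y_malt = 8.
Δz = y_water·Δb = 1.5 × (-4) = -6, so new z* = 1186.5 − 6 = 1180.5.

1180.5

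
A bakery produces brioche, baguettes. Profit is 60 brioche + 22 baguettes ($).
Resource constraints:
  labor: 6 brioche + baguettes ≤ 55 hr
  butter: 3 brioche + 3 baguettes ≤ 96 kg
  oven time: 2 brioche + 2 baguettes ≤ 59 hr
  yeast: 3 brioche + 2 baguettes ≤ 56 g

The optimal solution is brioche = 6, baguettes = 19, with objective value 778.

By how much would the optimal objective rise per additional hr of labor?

6

Binding: labor and yeast. Non-binding: butter (21 unused), oven time (9 unused).
Since butter, oven time are not tight, their duals are 0.
From A_Bᵀ y = c: 6·y_labor + 3·y_yeast = 60; 1·y_labor + 2·y_yeast = 22.
→ y_labor = 6 and y_yeast = 8.
Shadow price of labor = 6.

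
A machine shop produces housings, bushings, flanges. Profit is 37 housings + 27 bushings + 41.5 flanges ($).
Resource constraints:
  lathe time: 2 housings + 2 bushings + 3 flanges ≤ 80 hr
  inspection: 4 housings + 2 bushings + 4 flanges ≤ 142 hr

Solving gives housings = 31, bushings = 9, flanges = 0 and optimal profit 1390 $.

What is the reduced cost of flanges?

Both lathe time and inspection are binding at x*.
Dual feasibility on the basic columns requires 2·y_lathe time + 4·y_inspection = 37, 2·y_lathe time + 2·y_inspection = 27.
This yields shadow prices y_lathe time = 8.5, y_inspection = 5.
Reduced cost of flanges: c₃ − yᵀa₃ = 41.5 − (8.5·3 + 5·4) = 41.5 − 45.5 = -4.

-4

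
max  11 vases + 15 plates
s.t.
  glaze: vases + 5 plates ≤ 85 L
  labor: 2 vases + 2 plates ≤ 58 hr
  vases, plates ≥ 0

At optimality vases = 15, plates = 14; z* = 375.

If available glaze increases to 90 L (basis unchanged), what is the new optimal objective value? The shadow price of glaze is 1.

Δb = 5, so new z* = 375 + (1)·(5) = 375 + 5 = 380.

380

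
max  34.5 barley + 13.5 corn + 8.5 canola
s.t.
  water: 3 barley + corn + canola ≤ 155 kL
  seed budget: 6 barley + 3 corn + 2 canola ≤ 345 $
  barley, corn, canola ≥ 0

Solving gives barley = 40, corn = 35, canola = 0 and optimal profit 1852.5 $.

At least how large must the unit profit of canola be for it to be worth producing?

11.5

Both water and seed budget are binding at x*.
From A_Bᵀ y = c: 3·y_water + 6·y_seed budget = 34.5; 1·y_water + 3·y_seed budget = 13.5.
This yields shadow prices y_water = 7.5, y_seed budget = 2.
canola enters the basis when its profit ≥ yᵀa₃ = 7.5·1 + 2·2 = 11.5.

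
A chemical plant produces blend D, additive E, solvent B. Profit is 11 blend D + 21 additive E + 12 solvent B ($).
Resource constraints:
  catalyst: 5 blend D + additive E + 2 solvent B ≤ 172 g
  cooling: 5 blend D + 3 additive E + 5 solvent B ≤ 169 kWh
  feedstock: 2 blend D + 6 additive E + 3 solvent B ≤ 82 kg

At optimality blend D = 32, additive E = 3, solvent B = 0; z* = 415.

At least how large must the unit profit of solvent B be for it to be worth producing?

At the optimum: catalyst uses 163 of 172 (slack = 9); cooling uses 169 of 169 (binding); feedstock uses 82 of 82 (binding).
Since catalyst is not tight, its dual is 0.
The binding rows give the dual system: 5·y_cooling + 2·y_feedstock = 11 and 3·y_cooling + 6·y_feedstock = 21.
Solving: y_cooling = 1, y_feedstock = 3.
solvent B enters the basis when its profit ≥ yᵀa₃ = 1·5 + 3·3 = 14.

14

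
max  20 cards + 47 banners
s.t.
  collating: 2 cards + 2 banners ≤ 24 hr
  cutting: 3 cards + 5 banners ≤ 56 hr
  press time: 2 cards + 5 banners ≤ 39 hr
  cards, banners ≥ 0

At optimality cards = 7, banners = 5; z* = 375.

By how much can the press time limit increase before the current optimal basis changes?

15

Binding constraints: collating, press time. The basis is B = [[2,2],[2,5]] with det 6.
Per unit increase in press time, x* moves by d = (-0.3333, 0.3333).
The basis stays optimal until cutting becomes binding; allowable increase = 15 hr.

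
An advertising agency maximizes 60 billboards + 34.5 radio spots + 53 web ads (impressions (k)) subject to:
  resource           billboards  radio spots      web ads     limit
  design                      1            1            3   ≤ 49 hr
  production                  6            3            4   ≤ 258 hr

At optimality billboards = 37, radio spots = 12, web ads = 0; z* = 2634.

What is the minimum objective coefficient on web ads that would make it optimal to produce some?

At the optimum: design uses 49 of 49 (binding); production uses 258 of 258 (binding).
Dual feasibility on the basic columns requires 1·y_design + 6·y_production = 60, 1·y_design + 3·y_production = 34.5.
This yields shadow prices y_design = 9, y_production = 8.5.
web ads enters the basis when its profit ≥ yᵀa₃ = 9·3 + 8.5·4 = 61.

61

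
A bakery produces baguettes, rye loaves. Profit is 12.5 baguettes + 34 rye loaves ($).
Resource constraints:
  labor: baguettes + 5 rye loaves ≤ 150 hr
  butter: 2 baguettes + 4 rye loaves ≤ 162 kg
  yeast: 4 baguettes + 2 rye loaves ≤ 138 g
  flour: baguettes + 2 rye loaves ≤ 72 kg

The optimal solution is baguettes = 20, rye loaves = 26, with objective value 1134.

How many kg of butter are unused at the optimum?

butter used = 2·20 + 4·26 = 144; slack = 162 − 144 = 18.

18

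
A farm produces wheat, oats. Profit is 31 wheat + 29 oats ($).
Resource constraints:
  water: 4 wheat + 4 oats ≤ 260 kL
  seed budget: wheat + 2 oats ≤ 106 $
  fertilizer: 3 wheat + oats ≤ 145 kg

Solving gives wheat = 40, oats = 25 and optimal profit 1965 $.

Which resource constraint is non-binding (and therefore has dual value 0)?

water: 260/260 (binding)
seed budget: 90/106 (slack 16)
fertilizer: 145/145 (binding)
By complementary slackness, a constraint with positive slack has shadow price 0 → seed budget.

seed budget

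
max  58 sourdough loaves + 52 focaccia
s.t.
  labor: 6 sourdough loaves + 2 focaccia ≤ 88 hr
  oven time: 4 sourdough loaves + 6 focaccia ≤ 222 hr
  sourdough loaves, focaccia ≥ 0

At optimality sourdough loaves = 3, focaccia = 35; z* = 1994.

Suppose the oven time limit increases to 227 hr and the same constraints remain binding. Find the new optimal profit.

2029

Both labor and oven time are binding at x*.
Dual feasibility on the basic columns requires 6·y_labor + 4·y_oven time = 58, 2·y_labor + 6·y_oven time = 52.
Solving: y_labor = 5, y_oven time = 7.
Δz = y_oven time·Δb = 7 × (5) = 35, so new z* = 1994 + 35 = 2029.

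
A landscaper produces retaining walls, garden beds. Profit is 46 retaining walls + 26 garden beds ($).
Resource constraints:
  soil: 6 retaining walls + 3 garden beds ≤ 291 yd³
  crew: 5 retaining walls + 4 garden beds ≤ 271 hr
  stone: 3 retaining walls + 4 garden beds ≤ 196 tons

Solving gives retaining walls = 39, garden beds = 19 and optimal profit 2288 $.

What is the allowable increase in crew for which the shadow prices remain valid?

Binding constraints: soil, crew. The basis is B = [[6,3],[5,4]] with det 9.
Per unit increase in crew, x* moves by d = (-0.3333, 0.6667).
The basis stays optimal until stone becomes binding; allowable increase = 1.8 hr.

1.8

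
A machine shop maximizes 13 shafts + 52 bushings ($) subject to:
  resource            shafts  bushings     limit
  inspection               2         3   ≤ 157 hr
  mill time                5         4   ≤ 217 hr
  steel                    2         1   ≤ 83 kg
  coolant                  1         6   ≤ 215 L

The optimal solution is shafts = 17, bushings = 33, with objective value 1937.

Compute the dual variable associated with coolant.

8

Check each constraint at x*: inspection 133/157 (slack 24); mill time 217/217 (tight); steel 67/83 (slack 16); coolant 215/215 (tight).
Slack constraints have shadow price 0 (complementary slackness).
Dual feasibility on the basic columns requires 5·y_mill time + 1·y_coolant = 13, 4·y_mill time + 6·y_coolant = 52.
Solving: y_mill time = 1, y_coolant = 8.
Shadow price of coolant = 8.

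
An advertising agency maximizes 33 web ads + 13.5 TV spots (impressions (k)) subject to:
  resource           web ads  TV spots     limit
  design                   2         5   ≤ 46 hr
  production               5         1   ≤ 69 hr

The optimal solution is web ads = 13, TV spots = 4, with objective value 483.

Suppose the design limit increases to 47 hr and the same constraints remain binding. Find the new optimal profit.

Check each constraint at x*: design 46/46 (tight); production 69/69 (tight).
From A_Bᵀ y = c: 2·y_design + 5·y_production = 33; 5·y_design + 1·y_production = 13.5.
Solving: y_design = 1.5, y_production = 6.
Δz = y_design·Δb = 1.5 × (1) = 1.5, so new z* = 483 + 1.5 = 484.5.

484.5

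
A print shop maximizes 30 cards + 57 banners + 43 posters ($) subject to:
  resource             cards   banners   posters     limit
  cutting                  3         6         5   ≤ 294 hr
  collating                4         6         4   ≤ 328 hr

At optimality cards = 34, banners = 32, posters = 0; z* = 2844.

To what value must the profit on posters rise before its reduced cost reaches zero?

Check each constraint at x*: cutting 294/294 (tight); collating 328/328 (tight).
The binding rows give the dual system: 3·y_cutting + 4·y_collating = 30 and 6·y_cutting + 6·y_collating = 57.
This yields shadow prices y_cutting = 8, y_collating = 1.5.
posters enters the basis when its profit ≥ yᵀa₃ = 8·5 + 1.5·4 = 46.

46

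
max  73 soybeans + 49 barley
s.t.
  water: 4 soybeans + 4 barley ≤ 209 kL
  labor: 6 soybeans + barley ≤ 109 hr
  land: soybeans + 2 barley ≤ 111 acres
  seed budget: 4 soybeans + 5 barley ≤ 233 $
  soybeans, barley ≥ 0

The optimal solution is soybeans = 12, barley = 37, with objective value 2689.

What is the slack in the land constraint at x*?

land used = 1·12 + 2·37 = 86; slack = 111 − 86 = 25.

25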